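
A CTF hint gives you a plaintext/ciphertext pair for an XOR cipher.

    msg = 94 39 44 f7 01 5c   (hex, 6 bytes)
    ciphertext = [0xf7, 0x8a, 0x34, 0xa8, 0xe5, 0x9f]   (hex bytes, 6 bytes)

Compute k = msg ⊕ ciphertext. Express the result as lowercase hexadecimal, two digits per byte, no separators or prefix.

Since ciphertext = msg ⊕ k, XORing both sides with msg gives k = msg ⊕ ciphertext.
148 ^ 247 =  99
 57 ^ 138 = 179
 68 ^  52 = 112
247 ^ 168 =  95
  1 ^ 229 = 228
 92 ^ 159 = 195

63b3705fe4c3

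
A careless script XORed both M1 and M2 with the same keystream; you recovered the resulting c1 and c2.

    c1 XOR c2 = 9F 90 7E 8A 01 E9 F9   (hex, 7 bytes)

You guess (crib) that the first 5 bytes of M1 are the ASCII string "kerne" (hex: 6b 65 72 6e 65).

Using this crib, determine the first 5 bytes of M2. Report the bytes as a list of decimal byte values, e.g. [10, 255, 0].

Since c1 ⊕ c2 = M1 ⊕ M2, XORing with the guessed M1 bytes yields the corresponding M2 bytes: M2 = (c1 ⊕ c2) ⊕ M1.
byte 0: 9f xor 6b = f4
byte 1: 90 xor 65 = f5
byte 2: 7e xor 72 = 0c
byte 3: 8a xor 6e = e4
byte 4: 01 xor 65 = 64

[244, 245, 12, 228, 100]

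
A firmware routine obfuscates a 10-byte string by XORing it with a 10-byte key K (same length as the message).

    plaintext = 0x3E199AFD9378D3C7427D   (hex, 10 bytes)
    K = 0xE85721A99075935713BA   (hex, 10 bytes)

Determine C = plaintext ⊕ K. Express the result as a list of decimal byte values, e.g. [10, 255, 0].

[214, 78, 187, 84, 3, 13, 64, 144, 81, 199]

XOR is its own inverse, so applying the key byte-wise gives the result directly.
3e ⊕ e8 = d6
19 ⊕ 57 = 4e
9a ⊕ 21 = bb
fd ⊕ a9 = 54
93 ⊕ 90 = 03
78 ⊕ 75 = 0d
d3 ⊕ 93 = 40
c7 ⊕ 57 = 90
42 ⊕ 13 = 51
7d ⊕ ba = c7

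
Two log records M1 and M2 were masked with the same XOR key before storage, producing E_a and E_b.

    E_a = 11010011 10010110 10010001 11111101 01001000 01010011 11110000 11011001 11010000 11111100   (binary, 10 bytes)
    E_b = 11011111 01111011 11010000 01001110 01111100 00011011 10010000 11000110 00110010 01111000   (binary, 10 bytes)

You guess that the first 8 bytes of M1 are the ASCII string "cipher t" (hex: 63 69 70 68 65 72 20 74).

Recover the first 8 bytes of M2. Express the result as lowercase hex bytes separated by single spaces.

6f 84 31 db 51 3a 40 6b

First, E_a ⊕ E_b = (M1 ⊕ K) ⊕ (M2 ⊕ K) = M1 ⊕ M2, so the key drops out. Then M2 = (M1 ⊕ M2) ⊕ M1 over the first 8 bytes.
byte 0: (d3 ^ df) ^ 63 = 0c ^ 63 = 6f
byte 1: (96 ^ 7b) ^ 69 = ed ^ 69 = 84
byte 2: (91 ^ d0) ^ 70 = 41 ^ 70 = 31
byte 3: (fd ^ 4e) ^ 68 = b3 ^ 68 = db
byte 4: (48 ^ 7c) ^ 65 = 34 ^ 65 = 51
byte 5: (53 ^ 1b) ^ 72 = 48 ^ 72 = 3a
byte 6: (f0 ^ 90) ^ 20 = 60 ^ 20 = 40
byte 7: (d9 ^ c6) ^ 74 = 1f ^ 74 = 6b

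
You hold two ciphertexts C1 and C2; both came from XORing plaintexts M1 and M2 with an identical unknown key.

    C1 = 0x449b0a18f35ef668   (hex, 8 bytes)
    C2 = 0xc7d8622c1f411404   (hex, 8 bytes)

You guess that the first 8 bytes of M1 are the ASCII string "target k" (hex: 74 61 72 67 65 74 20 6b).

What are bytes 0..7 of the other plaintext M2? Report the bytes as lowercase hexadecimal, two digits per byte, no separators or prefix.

First, C1 ⊕ C2 = (M1 ⊕ K) ⊕ (M2 ⊕ K) = M1 ⊕ M2, so the key drops out. Then M2 = (M1 ⊕ M2) ⊕ M1 over the first 8 bytes.
byte 0: (44 XOR c7) XOR 74 = 83 XOR 74 = f7
byte 1: (9b XOR d8) XOR 61 = 43 XOR 61 = 22
byte 2: (0a XOR 62) XOR 72 = 68 XOR 72 = 1a
byte 3: (18 XOR 2c) XOR 67 = 34 XOR 67 = 53
byte 4: (f3 XOR 1f) XOR 65 = ec XOR 65 = 89
byte 5: (5e XOR 41) XOR 74 = 1f XOR 74 = 6b
byte 6: (f6 XOR 14) XOR 20 = e2 XOR 20 = c2
byte 7: (68 XOR 04) XOR 6b = 6c XOR 6b = 07

f7221a53896bc207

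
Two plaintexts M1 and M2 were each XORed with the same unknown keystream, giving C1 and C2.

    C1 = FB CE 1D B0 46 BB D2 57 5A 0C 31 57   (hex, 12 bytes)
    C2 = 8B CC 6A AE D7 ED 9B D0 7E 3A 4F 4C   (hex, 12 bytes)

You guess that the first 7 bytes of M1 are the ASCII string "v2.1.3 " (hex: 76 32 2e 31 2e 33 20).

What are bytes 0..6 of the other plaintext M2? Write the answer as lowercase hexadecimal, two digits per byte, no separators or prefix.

0630592fbf6569

First, C1 ⊕ C2 = (M1 ⊕ K) ⊕ (M2 ⊕ K) = M1 ⊕ M2, so the key drops out. Then M2 = (M1 ⊕ M2) ⊕ M1 over the first 7 bytes.
byte 0: (fb XOR 8b) XOR 76 = 70 XOR 76 = 06
byte 1: (ce XOR cc) XOR 32 = 02 XOR 32 = 30
byte 2: (1d XOR 6a) XOR 2e = 77 XOR 2e = 59
byte 3: (b0 XOR ae) XOR 31 = 1e XOR 31 = 2f
byte 4: (46 XOR d7) XOR 2e = 91 XOR 2e = bf
byte 5: (bb XOR ed) XOR 33 = 56 XOR 33 = 65
byte 6: (d2 XOR 9b) XOR 20 = 49 XOR 20 = 69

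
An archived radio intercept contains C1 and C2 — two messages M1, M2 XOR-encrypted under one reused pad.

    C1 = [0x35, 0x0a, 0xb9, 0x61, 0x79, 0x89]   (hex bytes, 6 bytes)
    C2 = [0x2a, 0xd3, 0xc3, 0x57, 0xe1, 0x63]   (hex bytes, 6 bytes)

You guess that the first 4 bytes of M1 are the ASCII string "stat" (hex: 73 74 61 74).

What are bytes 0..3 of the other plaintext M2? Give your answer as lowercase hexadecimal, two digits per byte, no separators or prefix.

First, C1 ⊕ C2 = (M1 ⊕ K) ⊕ (M2 ⊕ K) = M1 ⊕ M2, so the key drops out. Then M2 = (M1 ⊕ M2) ⊕ M1 over the first 4 bytes.
byte 0: (35 xor 2a) xor 73 = 1f xor 73 = 6c
byte 1: (0a xor d3) xor 74 = d9 xor 74 = ad
byte 2: (b9 xor c3) xor 61 = 7a xor 61 = 1b
byte 3: (61 xor 57) xor 74 = 36 xor 74 = 42

6cad1b42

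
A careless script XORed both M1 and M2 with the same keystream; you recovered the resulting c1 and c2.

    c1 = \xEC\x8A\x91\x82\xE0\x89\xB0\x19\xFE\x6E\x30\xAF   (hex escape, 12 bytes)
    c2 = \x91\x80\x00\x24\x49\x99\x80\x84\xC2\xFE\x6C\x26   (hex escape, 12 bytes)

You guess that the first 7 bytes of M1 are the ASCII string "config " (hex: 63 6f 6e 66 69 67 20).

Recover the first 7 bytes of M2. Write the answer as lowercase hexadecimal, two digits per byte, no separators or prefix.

First, c1 ⊕ c2 = (M1 ⊕ K) ⊕ (M2 ⊕ K) = M1 ⊕ M2, so the key drops out. Then M2 = (M1 ⊕ M2) ⊕ M1 over the first 7 bytes.
byte 0: (ec ^ 91) ^ 63 = 7d ^ 63 = 1e
byte 1: (8a ^ 80) ^ 6f = 0a ^ 6f = 65
byte 2: (91 ^ 00) ^ 6e = 91 ^ 6e = ff
byte 3: (82 ^ 24) ^ 66 = a6 ^ 66 = c0
byte 4: (e0 ^ 49) ^ 69 = a9 ^ 69 = c0
byte 5: (89 ^ 99) ^ 67 = 10 ^ 67 = 77
byte 6: (b0 ^ 80) ^ 20 = 30 ^ 20 = 10

1e65ffc0c07710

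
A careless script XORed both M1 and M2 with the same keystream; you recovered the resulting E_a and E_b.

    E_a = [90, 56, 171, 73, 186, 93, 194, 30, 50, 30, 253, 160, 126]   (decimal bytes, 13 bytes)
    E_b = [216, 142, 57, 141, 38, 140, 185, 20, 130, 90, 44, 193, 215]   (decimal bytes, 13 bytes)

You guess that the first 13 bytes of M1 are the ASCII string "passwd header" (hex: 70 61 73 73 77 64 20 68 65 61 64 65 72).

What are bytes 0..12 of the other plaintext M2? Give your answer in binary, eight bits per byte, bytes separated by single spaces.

First, E_a ⊕ E_b = (M1 ⊕ K) ⊕ (M2 ⊕ K) = M1 ⊕ M2, so the key drops out. Then M2 = (M1 ⊕ M2) ⊕ M1 over the first 13 bytes.
byte 0: (5a ⊕ d8) ⊕ 70 = 82 ⊕ 70 = f2
byte 1: (38 ⊕ 8e) ⊕ 61 = b6 ⊕ 61 = d7
byte 2: (ab ⊕ 39) ⊕ 73 = 92 ⊕ 73 = e1
byte 3: (49 ⊕ 8d) ⊕ 73 = c4 ⊕ 73 = b7
byte 4: (ba ⊕ 26) ⊕ 77 = 9c ⊕ 77 = eb
byte 5: (5d ⊕ 8c) ⊕ 64 = d1 ⊕ 64 = b5
byte 6: (c2 ⊕ b9) ⊕ 20 = 7b ⊕ 20 = 5b
byte 7: (1e ⊕ 14) ⊕ 68 = 0a ⊕ 68 = 62
byte 8: (32 ⊕ 82) ⊕ 65 = b0 ⊕ 65 = d5
byte 9: (1e ⊕ 5a) ⊕ 61 = 44 ⊕ 61 = 25
byte 10: (fd ⊕ 2c) ⊕ 64 = d1 ⊕ 64 = b5
byte 11: (a0 ⊕ c1) ⊕ 65 = 61 ⊕ 65 = 04
byte 12: (7e ⊕ d7) ⊕ 72 = a9 ⊕ 72 = db

11110010 11010111 11100001 10110111 11101011 10110101 01011011 01100010 11010101 00100101 10110101 00000100 11011011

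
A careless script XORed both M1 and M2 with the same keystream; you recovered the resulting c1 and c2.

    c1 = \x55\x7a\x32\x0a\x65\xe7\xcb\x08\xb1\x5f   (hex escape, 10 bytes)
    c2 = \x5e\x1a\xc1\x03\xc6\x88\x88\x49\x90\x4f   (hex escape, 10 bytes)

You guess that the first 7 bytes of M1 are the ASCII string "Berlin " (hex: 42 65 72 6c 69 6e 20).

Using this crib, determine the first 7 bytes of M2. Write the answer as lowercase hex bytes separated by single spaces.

First, c1 ⊕ c2 = (M1 ⊕ K) ⊕ (M2 ⊕ K) = M1 ⊕ M2, so the key drops out. Then M2 = (M1 ⊕ M2) ⊕ M1 over the first 7 bytes.
byte 0: (55 ⊕ 5e) ⊕ 42 = 0b ⊕ 42 = 49
byte 1: (7a ⊕ 1a) ⊕ 65 = 60 ⊕ 65 = 05
byte 2: (32 ⊕ c1) ⊕ 72 = f3 ⊕ 72 = 81
byte 3: (0a ⊕ 03) ⊕ 6c = 09 ⊕ 6c = 65
byte 4: (65 ⊕ c6) ⊕ 69 = a3 ⊕ 69 = ca
byte 5: (e7 ⊕ 88) ⊕ 6e = 6f ⊕ 6e = 01
byte 6: (cb ⊕ 88) ⊕ 20 = 43 ⊕ 20 = 63

49 05 81 65 ca 01 63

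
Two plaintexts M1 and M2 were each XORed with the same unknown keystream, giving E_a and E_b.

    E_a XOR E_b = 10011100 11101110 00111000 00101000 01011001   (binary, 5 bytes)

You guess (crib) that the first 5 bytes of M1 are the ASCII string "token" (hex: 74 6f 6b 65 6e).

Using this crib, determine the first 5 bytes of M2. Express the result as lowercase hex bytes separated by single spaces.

Since E_a ⊕ E_b = M1 ⊕ M2, XORing with the guessed M1 bytes yields the corresponding M2 bytes: M2 = (E_a ⊕ E_b) ⊕ M1.
byte 0: 9c xor 74 = e8
byte 1: ee xor 6f = 81
byte 2: 38 xor 6b = 53
byte 3: 28 xor 65 = 4d
byte 4: 59 xor 6e = 37

e8 81 53 4d 37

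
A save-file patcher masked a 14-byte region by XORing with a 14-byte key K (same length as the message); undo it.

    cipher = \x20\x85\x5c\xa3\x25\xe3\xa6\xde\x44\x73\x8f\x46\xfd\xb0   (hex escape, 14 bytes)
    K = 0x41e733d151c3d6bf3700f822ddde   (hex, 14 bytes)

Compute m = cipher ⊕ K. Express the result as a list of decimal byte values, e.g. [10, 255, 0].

byte 0: 00100000 XOR 01000001 = 01100001
byte 1: 10000101 XOR 11100111 = 01100010
byte 2: 01011100 XOR 00110011 = 01101111
byte 3: 10100011 XOR 11010001 = 01110010
byte 4: 00100101 XOR 01010001 = 01110100
byte 5: 11100011 XOR 11000011 = 00100000
byte 6: 10100110 XOR 11010110 = 01110000
byte 7: 11011110 XOR 10111111 = 01100001
byte 8: 01000100 XOR 00110111 = 01110011
byte 9: 01110011 XOR 00000000 = 01110011
byte 10: 10001111 XOR 11111000 = 01110111
byte 11: 01000110 XOR 00100010 = 01100100
byte 12: 11111101 XOR 11011101 = 00100000
byte 13: 10110000 XOR 11011110 = 01101110

[97, 98, 111, 114, 116, 32, 112, 97, 115, 115, 119, 100, 32, 110]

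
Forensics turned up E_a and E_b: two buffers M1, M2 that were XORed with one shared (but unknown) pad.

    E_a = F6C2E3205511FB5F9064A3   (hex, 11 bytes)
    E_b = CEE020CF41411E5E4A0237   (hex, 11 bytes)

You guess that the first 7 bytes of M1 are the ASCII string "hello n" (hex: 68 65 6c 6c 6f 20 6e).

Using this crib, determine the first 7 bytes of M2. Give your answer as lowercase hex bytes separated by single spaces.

First, E_a ⊕ E_b = (M1 ⊕ K) ⊕ (M2 ⊕ K) = M1 ⊕ M2, so the key drops out. Then M2 = (M1 ⊕ M2) ⊕ M1 over the first 7 bytes.
byte 0: (f6 xor ce) xor 68 = 38 xor 68 = 50
byte 1: (c2 xor e0) xor 65 = 22 xor 65 = 47
byte 2: (e3 xor 20) xor 6c = c3 xor 6c = af
byte 3: (20 xor cf) xor 6c = ef xor 6c = 83
byte 4: (55 xor 41) xor 6f = 14 xor 6f = 7b
byte 5: (11 xor 41) xor 20 = 50 xor 20 = 70
byte 6: (fb xor 1e) xor 6e = e5 xor 6e = 8b

50 47 af 83 7b 70 8b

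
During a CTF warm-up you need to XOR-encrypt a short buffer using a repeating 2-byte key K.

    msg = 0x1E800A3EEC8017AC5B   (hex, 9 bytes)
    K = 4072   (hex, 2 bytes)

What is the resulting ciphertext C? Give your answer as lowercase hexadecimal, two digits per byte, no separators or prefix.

The 2-byte key repeats, so the effective keystream is 40 72 40 72 40 72 40 72 40.
byte 0: 1e ^ 40 = 5e
byte 1: 80 ^ 72 = f2
byte 2: 0a ^ 40 = 4a
byte 3: 3e ^ 72 = 4c
byte 4: ec ^ 40 = ac
byte 5: 80 ^ 72 = f2
byte 6: 17 ^ 40 = 57
byte 7: ac ^ 72 = de
byte 8: 5b ^ 40 = 1b

5ef24a4cacf257de1b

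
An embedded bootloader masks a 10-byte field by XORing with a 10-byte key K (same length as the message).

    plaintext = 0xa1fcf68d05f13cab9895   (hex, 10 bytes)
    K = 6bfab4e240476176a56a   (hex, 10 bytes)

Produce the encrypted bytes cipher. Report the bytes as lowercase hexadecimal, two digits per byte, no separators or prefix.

a1 XOR 6b = ca
fc XOR fa = 06
f6 XOR b4 = 42
8d XOR e2 = 6f
05 XOR 40 = 45
f1 XOR 47 = b6
3c XOR 61 = 5d
ab XOR 76 = dd
98 XOR a5 = 3d
95 XOR 6a = ff

ca06426f45b65ddd3dff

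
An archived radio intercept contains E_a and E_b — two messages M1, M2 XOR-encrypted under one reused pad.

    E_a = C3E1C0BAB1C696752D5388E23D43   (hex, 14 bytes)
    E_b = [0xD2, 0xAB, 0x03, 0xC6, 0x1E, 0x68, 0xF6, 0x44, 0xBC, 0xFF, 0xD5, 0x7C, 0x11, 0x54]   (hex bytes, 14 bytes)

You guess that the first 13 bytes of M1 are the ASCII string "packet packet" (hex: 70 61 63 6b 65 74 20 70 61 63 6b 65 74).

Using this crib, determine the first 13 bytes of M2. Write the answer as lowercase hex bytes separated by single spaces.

61 2b a0 17 ca da 40 41 f0 cf 36 fb 58

First, E_a ⊕ E_b = (M1 ⊕ K) ⊕ (M2 ⊕ K) = M1 ⊕ M2, so the key drops out. Then M2 = (M1 ⊕ M2) ⊕ M1 over the first 13 bytes.
byte 0: (c3 ^ d2) ^ 70 = 11 ^ 70 = 61
byte 1: (e1 ^ ab) ^ 61 = 4a ^ 61 = 2b
byte 2: (c0 ^ 03) ^ 63 = c3 ^ 63 = a0
byte 3: (ba ^ c6) ^ 6b = 7c ^ 6b = 17
byte 4: (b1 ^ 1e) ^ 65 = af ^ 65 = ca
byte 5: (c6 ^ 68) ^ 74 = ae ^ 74 = da
byte 6: (96 ^ f6) ^ 20 = 60 ^ 20 = 40
byte 7: (75 ^ 44) ^ 70 = 31 ^ 70 = 41
byte 8: (2d ^ bc) ^ 61 = 91 ^ 61 = f0
byte 9: (53 ^ ff) ^ 63 = ac ^ 63 = cf
byte 10: (88 ^ d5) ^ 6b = 5d ^ 6b = 36
byte 11: (e2 ^ 7c) ^ 65 = 9e ^ 65 = fb
byte 12: (3d ^ 11) ^ 74 = 2c ^ 74 = 58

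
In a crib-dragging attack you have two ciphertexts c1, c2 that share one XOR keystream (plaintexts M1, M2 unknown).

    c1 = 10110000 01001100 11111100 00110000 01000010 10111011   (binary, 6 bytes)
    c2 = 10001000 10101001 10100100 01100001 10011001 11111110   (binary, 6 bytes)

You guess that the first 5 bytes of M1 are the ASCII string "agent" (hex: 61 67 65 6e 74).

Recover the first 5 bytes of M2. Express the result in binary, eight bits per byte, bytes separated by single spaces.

01011001 10000010 00111101 00111111 10101111

First, c1 ⊕ c2 = (M1 ⊕ K) ⊕ (M2 ⊕ K) = M1 ⊕ M2, so the key drops out. Then M2 = (M1 ⊕ M2) ⊕ M1 over the first 5 bytes.
byte 0: (b0 xor 88) xor 61 = 38 xor 61 = 59
byte 1: (4c xor a9) xor 67 = e5 xor 67 = 82
byte 2: (fc xor a4) xor 65 = 58 xor 65 = 3d
byte 3: (30 xor 61) xor 6e = 51 xor 6e = 3f
byte 4: (42 xor 99) xor 74 = db xor 74 = af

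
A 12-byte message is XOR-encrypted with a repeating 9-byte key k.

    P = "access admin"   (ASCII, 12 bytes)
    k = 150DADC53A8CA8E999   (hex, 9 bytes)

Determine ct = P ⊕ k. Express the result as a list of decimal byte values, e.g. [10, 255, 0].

The 9-byte key repeats, so the effective keystream is 15 0d ad c5 3a 8c a8 e9 99 15 0d ad.
byte 0: 61 ^ 15 = 74
byte 1: 63 ^ 0d = 6e
byte 2: 63 ^ ad = ce
byte 3: 65 ^ c5 = a0
byte 4: 73 ^ 3a = 49
byte 5: 73 ^ 8c = ff
byte 6: 20 ^ a8 = 88
byte 7: 61 ^ e9 = 88
byte 8: 64 ^ 99 = fd
byte 9: 6d ^ 15 = 78
byte 10: 69 ^ 0d = 64
byte 11: 6e ^ ad = c3

[116, 110, 206, 160, 73, 255, 136, 136, 253, 120, 100, 195]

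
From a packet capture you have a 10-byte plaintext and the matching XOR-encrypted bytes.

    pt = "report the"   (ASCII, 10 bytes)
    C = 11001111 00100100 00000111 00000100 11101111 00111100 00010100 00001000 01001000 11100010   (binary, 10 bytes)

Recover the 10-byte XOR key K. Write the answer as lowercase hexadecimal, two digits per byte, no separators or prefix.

bd41776b9d48347c2087

Since C = pt ⊕ K, XORing both sides with pt gives K = pt ⊕ C.
byte 0: 72 XOR cf = bd
byte 1: 65 XOR 24 = 41
byte 2: 70 XOR 07 = 77
byte 3: 6f XOR 04 = 6b
byte 4: 72 XOR ef = 9d
byte 5: 74 XOR 3c = 48
byte 6: 20 XOR 14 = 34
byte 7: 74 XOR 08 = 7c
byte 8: 68 XOR 48 = 20
byte 9: 65 XOR e2 = 87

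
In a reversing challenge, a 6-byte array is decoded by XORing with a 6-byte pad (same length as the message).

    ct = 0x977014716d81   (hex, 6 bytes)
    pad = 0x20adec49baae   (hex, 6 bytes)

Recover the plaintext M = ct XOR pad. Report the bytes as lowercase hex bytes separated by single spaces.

b7 dd f8 38 d7 2f

byte 0: 97 XOR 20 = b7
byte 1: 70 XOR ad = dd
byte 2: 14 XOR ec = f8
byte 3: 71 XOR 49 = 38
byte 4: 6d XOR ba = d7
byte 5: 81 XOR ae = 2f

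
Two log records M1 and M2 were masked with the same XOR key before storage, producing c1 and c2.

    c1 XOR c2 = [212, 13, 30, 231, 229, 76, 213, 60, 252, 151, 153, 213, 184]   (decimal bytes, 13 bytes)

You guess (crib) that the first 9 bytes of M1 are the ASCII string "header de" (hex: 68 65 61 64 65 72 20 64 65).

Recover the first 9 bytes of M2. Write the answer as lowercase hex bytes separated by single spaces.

Since c1 ⊕ c2 = M1 ⊕ M2, XORing with the guessed M1 bytes yields the corresponding M2 bytes: M2 = (c1 ⊕ c2) ⊕ M1.
byte 0: 11010100 ^ 01101000 = 10111100
byte 1: 00001101 ^ 01100101 = 01101000
byte 2: 00011110 ^ 01100001 = 01111111
byte 3: 11100111 ^ 01100100 = 10000011
byte 4: 11100101 ^ 01100101 = 10000000
byte 5: 01001100 ^ 01110010 = 00111110
byte 6: 11010101 ^ 00100000 = 11110101
byte 7: 00111100 ^ 01100100 = 01011000
byte 8: 11111100 ^ 01100101 = 10011001

bc 68 7f 83 80 3e f5 58 99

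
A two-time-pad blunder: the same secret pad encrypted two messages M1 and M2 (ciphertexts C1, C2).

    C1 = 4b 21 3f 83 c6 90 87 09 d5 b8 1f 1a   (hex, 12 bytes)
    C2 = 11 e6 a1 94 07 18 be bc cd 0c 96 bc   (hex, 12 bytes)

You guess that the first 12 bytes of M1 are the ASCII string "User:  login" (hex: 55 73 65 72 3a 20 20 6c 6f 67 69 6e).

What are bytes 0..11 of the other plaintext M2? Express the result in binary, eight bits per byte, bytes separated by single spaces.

00001111 10110100 11111011 01100101 11111011 10101000 00011001 11011001 01110111 11010011 11100000 11001000

First, C1 ⊕ C2 = (M1 ⊕ K) ⊕ (M2 ⊕ K) = M1 ⊕ M2, so the key drops out. Then M2 = (M1 ⊕ M2) ⊕ M1 over the first 12 bytes.
byte 0: (4b ⊕ 11) ⊕ 55 = 5a ⊕ 55 = 0f
byte 1: (21 ⊕ e6) ⊕ 73 = c7 ⊕ 73 = b4
byte 2: (3f ⊕ a1) ⊕ 65 = 9e ⊕ 65 = fb
byte 3: (83 ⊕ 94) ⊕ 72 = 17 ⊕ 72 = 65
byte 4: (c6 ⊕ 07) ⊕ 3a = c1 ⊕ 3a = fb
byte 5: (90 ⊕ 18) ⊕ 20 = 88 ⊕ 20 = a8
byte 6: (87 ⊕ be) ⊕ 20 = 39 ⊕ 20 = 19
byte 7: (09 ⊕ bc) ⊕ 6c = b5 ⊕ 6c = d9
byte 8: (d5 ⊕ cd) ⊕ 6f = 18 ⊕ 6f = 77
byte 9: (b8 ⊕ 0c) ⊕ 67 = b4 ⊕ 67 = d3
byte 10: (1f ⊕ 96) ⊕ 69 = 89 ⊕ 69 = e0
byte 11: (1a ⊕ bc) ⊕ 6e = a6 ⊕ 6e = c8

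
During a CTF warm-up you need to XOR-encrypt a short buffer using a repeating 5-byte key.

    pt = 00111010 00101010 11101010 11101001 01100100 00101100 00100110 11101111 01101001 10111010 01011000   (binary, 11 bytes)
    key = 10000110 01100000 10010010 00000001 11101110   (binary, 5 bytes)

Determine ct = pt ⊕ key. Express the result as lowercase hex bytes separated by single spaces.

bc 4a 78 e8 8a aa 46 7d 68 54 de

The 5-byte key repeats, so the effective keystream is 86 60 92 01 ee 86 60 92 01 ee 86.
byte 0: 3a ^ 86 = bc
byte 1: 2a ^ 60 = 4a
byte 2: ea ^ 92 = 78
byte 3: e9 ^ 01 = e8
byte 4: 64 ^ ee = 8a
byte 5: 2c ^ 86 = aa
byte 6: 26 ^ 60 = 46
byte 7: ef ^ 92 = 7d
byte 8: 69 ^ 01 = 68
byte 9: ba ^ ee = 54
byte 10: 58 ^ 86 = de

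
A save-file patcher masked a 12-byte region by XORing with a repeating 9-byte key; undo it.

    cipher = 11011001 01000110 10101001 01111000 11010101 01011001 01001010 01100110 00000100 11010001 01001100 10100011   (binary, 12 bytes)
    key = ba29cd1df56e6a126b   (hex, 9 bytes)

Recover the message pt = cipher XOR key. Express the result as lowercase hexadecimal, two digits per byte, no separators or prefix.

The 9-byte key repeats, so the effective keystream is ba 29 cd 1d f5 6e 6a 12 6b ba 29 cd.
byte 0: d9 xor ba = 63
byte 1: 46 xor 29 = 6f
byte 2: a9 xor cd = 64
byte 3: 78 xor 1d = 65
byte 4: d5 xor f5 = 20
byte 5: 59 xor 6e = 37
byte 6: 4a xor 6a = 20
byte 7: 66 xor 12 = 74
byte 8: 04 xor 6b = 6f
byte 9: d1 xor ba = 6b
byte 10: 4c xor 29 = 65
byte 11: a3 xor cd = 6e

636f6465203720746f6b656e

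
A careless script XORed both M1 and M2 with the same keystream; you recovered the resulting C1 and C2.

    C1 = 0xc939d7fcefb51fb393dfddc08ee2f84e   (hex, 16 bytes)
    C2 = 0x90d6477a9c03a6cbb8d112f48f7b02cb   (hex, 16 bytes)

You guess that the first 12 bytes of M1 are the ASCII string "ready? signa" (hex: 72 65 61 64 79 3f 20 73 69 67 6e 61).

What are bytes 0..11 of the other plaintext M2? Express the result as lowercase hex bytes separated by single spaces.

2b 8a f1 e2 0a 89 99 0b 42 69 a1 55

First, C1 ⊕ C2 = (M1 ⊕ K) ⊕ (M2 ⊕ K) = M1 ⊕ M2, so the key drops out. Then M2 = (M1 ⊕ M2) ⊕ M1 over the first 12 bytes.
byte 0: (c9 xor 90) xor 72 = 59 xor 72 = 2b
byte 1: (39 xor d6) xor 65 = ef xor 65 = 8a
byte 2: (d7 xor 47) xor 61 = 90 xor 61 = f1
byte 3: (fc xor 7a) xor 64 = 86 xor 64 = e2
byte 4: (ef xor 9c) xor 79 = 73 xor 79 = 0a
byte 5: (b5 xor 03) xor 3f = b6 xor 3f = 89
byte 6: (1f xor a6) xor 20 = b9 xor 20 = 99
byte 7: (b3 xor cb) xor 73 = 78 xor 73 = 0b
byte 8: (93 xor b8) xor 69 = 2b xor 69 = 42
byte 9: (df xor d1) xor 67 = 0e xor 67 = 69
byte 10: (dd xor 12) xor 6e = cf xor 6e = a1
byte 11: (c0 xor f4) xor 61 = 34 xor 61 = 55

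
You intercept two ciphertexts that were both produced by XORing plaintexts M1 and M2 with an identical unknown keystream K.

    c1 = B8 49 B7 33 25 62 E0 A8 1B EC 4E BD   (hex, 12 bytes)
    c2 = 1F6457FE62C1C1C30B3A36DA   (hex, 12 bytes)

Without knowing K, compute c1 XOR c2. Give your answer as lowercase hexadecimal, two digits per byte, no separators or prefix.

a72de0cd47a3216b10d67867

c1 ⊕ c2 = (M1 ⊕ K) ⊕ (M2 ⊕ K) = M1 ⊕ M2 — the shared key cancels under XOR.
b8 ^ 1f = a7
49 ^ 64 = 2d
b7 ^ 57 = e0
33 ^ fe = cd
25 ^ 62 = 47
62 ^ c1 = a3
e0 ^ c1 = 21
a8 ^ c3 = 6b
1b ^ 0b = 10
ec ^ 3a = d6
4e ^ 36 = 78
bd ^ da = 67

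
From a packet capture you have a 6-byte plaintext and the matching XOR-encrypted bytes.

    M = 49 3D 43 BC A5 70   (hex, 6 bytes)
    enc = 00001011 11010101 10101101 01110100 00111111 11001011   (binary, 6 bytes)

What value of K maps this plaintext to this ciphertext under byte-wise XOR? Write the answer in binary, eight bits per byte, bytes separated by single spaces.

01000010 11101000 11101110 11001000 10011010 10111011

Since enc = M ⊕ K, XORing both sides with M gives K = M ⊕ enc.
49 ^ 0b = 42
3d ^ d5 = e8
43 ^ ad = ee
bc ^ 74 = c8
a5 ^ 3f = 9a
70 ^ cb = bb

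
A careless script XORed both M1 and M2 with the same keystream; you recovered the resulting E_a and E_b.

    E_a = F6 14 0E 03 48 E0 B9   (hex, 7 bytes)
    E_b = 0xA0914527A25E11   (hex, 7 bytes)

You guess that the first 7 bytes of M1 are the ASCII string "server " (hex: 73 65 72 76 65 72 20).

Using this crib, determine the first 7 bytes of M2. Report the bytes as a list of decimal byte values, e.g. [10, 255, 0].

First, E_a ⊕ E_b = (M1 ⊕ K) ⊕ (M2 ⊕ K) = M1 ⊕ M2, so the key drops out. Then M2 = (M1 ⊕ M2) ⊕ M1 over the first 7 bytes.
byte 0: (f6 ⊕ a0) ⊕ 73 = 56 ⊕ 73 = 25
byte 1: (14 ⊕ 91) ⊕ 65 = 85 ⊕ 65 = e0
byte 2: (0e ⊕ 45) ⊕ 72 = 4b ⊕ 72 = 39
byte 3: (03 ⊕ 27) ⊕ 76 = 24 ⊕ 76 = 52
byte 4: (48 ⊕ a2) ⊕ 65 = ea ⊕ 65 = 8f
byte 5: (e0 ⊕ 5e) ⊕ 72 = be ⊕ 72 = cc
byte 6: (b9 ⊕ 11) ⊕ 20 = a8 ⊕ 20 = 88

[37, 224, 57, 82, 143, 204, 136]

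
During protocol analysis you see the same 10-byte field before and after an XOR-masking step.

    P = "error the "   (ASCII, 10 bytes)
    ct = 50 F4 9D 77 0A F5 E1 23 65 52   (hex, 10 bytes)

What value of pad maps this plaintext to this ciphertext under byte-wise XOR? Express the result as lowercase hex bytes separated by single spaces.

35 86 ef 18 78 d5 95 4b 00 72

Since ct = P ⊕ pad, XORing both sides with P gives pad = P ⊕ ct.
65 xor 50 = 35
72 xor f4 = 86
72 xor 9d = ef
6f xor 77 = 18
72 xor 0a = 78
20 xor f5 = d5
74 xor e1 = 95
68 xor 23 = 4b
65 xor 65 = 00
20 xor 52 = 72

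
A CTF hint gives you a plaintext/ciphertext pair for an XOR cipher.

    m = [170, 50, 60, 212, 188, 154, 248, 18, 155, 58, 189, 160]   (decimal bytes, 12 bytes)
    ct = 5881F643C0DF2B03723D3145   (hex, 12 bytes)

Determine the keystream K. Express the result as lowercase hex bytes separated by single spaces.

Since ct = m ⊕ K, XORing both sides with m gives K = m ⊕ ct.
aa ^ 58 = f2
32 ^ 81 = b3
3c ^ f6 = ca
d4 ^ 43 = 97
bc ^ c0 = 7c
9a ^ df = 45
f8 ^ 2b = d3
12 ^ 03 = 11
9b ^ 72 = e9
3a ^ 3d = 07
bd ^ 31 = 8c
a0 ^ 45 = e5

f2 b3 ca 97 7c 45 d3 11 e9 07 8c e5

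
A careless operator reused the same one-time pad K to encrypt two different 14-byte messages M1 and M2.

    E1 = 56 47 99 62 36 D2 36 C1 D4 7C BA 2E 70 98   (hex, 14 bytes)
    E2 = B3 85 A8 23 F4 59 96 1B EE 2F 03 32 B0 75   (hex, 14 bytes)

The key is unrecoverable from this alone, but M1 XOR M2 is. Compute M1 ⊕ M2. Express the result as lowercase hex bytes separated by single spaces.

e5 c2 31 41 c2 8b a0 da 3a 53 b9 1c c0 ed

E1 ⊕ E2 = (M1 ⊕ K) ⊕ (M2 ⊕ K) = M1 ⊕ M2 — the shared key cancels under XOR.
56 XOR b3 = e5
47 XOR 85 = c2
99 XOR a8 = 31
62 XOR 23 = 41
36 XOR f4 = c2
d2 XOR 59 = 8b
36 XOR 96 = a0
c1 XOR 1b = da
d4 XOR ee = 3a
7c XOR 2f = 53
ba XOR 03 = b9
2e XOR 32 = 1c
70 XOR b0 = c0
98 XOR 75 = ed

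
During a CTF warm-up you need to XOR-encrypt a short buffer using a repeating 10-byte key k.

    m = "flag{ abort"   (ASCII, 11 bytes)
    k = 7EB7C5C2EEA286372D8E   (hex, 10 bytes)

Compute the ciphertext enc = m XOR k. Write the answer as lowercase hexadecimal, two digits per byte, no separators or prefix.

The 10-byte key repeats, so the effective keystream is 7e b7 c5 c2 ee a2 86 37 2d 8e 7e.
byte 0: 01100110 XOR 01111110 = 00011000
byte 1: 01101100 XOR 10110111 = 11011011
byte 2: 01100001 XOR 11000101 = 10100100
byte 3: 01100111 XOR 11000010 = 10100101
byte 4: 01111011 XOR 11101110 = 10010101
byte 5: 00100000 XOR 10100010 = 10000010
byte 6: 01100001 XOR 10000110 = 11100111
byte 7: 01100010 XOR 00110111 = 01010101
byte 8: 01101111 XOR 00101101 = 01000010
byte 9: 01110010 XOR 10001110 = 11111100
byte 10: 01110100 XOR 01111110 = 00001010

18dba4a59582e75542fc0a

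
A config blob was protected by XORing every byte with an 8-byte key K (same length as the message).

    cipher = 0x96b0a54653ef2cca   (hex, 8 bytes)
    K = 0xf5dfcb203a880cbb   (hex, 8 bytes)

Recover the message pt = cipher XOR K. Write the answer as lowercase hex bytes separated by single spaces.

XOR is its own inverse, so applying the key byte-wise gives the result directly.
96 ^ f5 = 63
b0 ^ df = 6f
a5 ^ cb = 6e
46 ^ 20 = 66
53 ^ 3a = 69
ef ^ 88 = 67
2c ^ 0c = 20
ca ^ bb = 71

63 6f 6e 66 69 67 20 71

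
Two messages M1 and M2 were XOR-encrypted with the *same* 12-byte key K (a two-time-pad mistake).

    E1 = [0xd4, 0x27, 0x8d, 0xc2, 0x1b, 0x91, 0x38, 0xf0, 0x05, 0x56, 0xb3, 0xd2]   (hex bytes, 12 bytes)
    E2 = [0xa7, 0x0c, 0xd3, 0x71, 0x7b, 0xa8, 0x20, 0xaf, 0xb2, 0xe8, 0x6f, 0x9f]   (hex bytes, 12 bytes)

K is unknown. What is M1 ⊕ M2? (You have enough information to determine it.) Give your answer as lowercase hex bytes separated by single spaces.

E1 ⊕ E2 = (M1 ⊕ K) ⊕ (M2 ⊕ K) = M1 ⊕ M2 — the shared key cancels under XOR.
byte 0: 11010100 ⊕ 10100111 = 01110011
byte 1: 00100111 ⊕ 00001100 = 00101011
byte 2: 10001101 ⊕ 11010011 = 01011110
byte 3: 11000010 ⊕ 01110001 = 10110011
byte 4: 00011011 ⊕ 01111011 = 01100000
byte 5: 10010001 ⊕ 10101000 = 00111001
byte 6: 00111000 ⊕ 00100000 = 00011000
byte 7: 11110000 ⊕ 10101111 = 01011111
byte 8: 00000101 ⊕ 10110010 = 10110111
byte 9: 01010110 ⊕ 11101000 = 10111110
byte 10: 10110011 ⊕ 01101111 = 11011100
byte 11: 11010010 ⊕ 10011111 = 01001101

73 2b 5e b3 60 39 18 5f b7 be dc 4d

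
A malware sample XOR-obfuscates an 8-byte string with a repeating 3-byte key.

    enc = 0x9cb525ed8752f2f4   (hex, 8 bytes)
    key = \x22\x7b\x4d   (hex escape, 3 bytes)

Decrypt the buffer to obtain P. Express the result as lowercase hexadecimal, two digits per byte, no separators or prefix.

bece68cffc1fd08f

The 3-byte key repeats, so the effective keystream is 22 7b 4d 22 7b 4d 22 7b.
byte 0: 156 xor  34 = 190
byte 1: 181 xor 123 = 206
byte 2:  37 xor  77 = 104
byte 3: 237 xor  34 = 207
byte 4: 135 xor 123 = 252
byte 5:  82 xor  77 =  31
byte 6: 242 xor  34 = 208
byte 7: 244 xor 123 = 143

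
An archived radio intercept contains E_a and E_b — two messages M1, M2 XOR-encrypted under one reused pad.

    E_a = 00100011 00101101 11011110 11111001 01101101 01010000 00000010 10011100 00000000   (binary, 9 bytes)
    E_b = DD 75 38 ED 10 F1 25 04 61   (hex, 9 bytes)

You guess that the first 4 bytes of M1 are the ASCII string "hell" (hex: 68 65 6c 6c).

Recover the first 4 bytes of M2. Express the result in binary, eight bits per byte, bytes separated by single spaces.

First, E_a ⊕ E_b = (M1 ⊕ K) ⊕ (M2 ⊕ K) = M1 ⊕ M2, so the key drops out. Then M2 = (M1 ⊕ M2) ⊕ M1 over the first 4 bytes.
byte 0: (23 ^ dd) ^ 68 = fe ^ 68 = 96
byte 1: (2d ^ 75) ^ 65 = 58 ^ 65 = 3d
byte 2: (de ^ 38) ^ 6c = e6 ^ 6c = 8a
byte 3: (f9 ^ ed) ^ 6c = 14 ^ 6c = 78

10010110 00111101 10001010 01111000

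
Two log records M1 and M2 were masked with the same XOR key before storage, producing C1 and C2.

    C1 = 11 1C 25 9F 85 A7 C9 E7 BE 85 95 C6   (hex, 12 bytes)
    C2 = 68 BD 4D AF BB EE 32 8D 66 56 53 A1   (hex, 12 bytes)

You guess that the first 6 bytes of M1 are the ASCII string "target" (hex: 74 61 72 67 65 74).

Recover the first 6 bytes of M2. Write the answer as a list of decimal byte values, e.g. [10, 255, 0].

First, C1 ⊕ C2 = (M1 ⊕ K) ⊕ (M2 ⊕ K) = M1 ⊕ M2, so the key drops out. Then M2 = (M1 ⊕ M2) ⊕ M1 over the first 6 bytes.
byte 0: (11 xor 68) xor 74 = 79 xor 74 = 0d
byte 1: (1c xor bd) xor 61 = a1 xor 61 = c0
byte 2: (25 xor 4d) xor 72 = 68 xor 72 = 1a
byte 3: (9f xor af) xor 67 = 30 xor 67 = 57
byte 4: (85 xor bb) xor 65 = 3e xor 65 = 5b
byte 5: (a7 xor ee) xor 74 = 49 xor 74 = 3d

[13, 192, 26, 87, 91, 61]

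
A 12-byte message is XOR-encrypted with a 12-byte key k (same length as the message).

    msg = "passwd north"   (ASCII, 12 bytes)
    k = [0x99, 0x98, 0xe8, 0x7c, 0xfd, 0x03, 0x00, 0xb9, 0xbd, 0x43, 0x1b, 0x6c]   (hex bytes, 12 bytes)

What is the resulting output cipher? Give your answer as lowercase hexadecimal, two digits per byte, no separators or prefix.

byte 0: 01110000 ^ 10011001 = 11101001
byte 1: 01100001 ^ 10011000 = 11111001
byte 2: 01110011 ^ 11101000 = 10011011
byte 3: 01110011 ^ 01111100 = 00001111
byte 4: 01110111 ^ 11111101 = 10001010
byte 5: 01100100 ^ 00000011 = 01100111
byte 6: 00100000 ^ 00000000 = 00100000
byte 7: 01101110 ^ 10111001 = 11010111
byte 8: 01101111 ^ 10111101 = 11010010
byte 9: 01110010 ^ 01000011 = 00110001
byte 10: 01110100 ^ 00011011 = 01101111
byte 11: 01101000 ^ 01101100 = 00000100

e9f99b0f8a6720d7d2316f04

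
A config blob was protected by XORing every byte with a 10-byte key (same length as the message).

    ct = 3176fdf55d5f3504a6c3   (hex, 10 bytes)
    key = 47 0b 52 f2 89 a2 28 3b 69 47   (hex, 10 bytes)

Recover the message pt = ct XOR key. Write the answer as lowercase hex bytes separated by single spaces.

76 7d af 07 d4 fd 1d 3f cf 84

XOR is its own inverse, so applying the key byte-wise gives the result directly.
byte 0: 31 XOR 47 = 76
byte 1: 76 XOR 0b = 7d
byte 2: fd XOR 52 = af
byte 3: f5 XOR f2 = 07
byte 4: 5d XOR 89 = d4
byte 5: 5f XOR a2 = fd
byte 6: 35 XOR 28 = 1d
byte 7: 04 XOR 3b = 3f
byte 8: a6 XOR 69 = cf
byte 9: c3 XOR 47 = 84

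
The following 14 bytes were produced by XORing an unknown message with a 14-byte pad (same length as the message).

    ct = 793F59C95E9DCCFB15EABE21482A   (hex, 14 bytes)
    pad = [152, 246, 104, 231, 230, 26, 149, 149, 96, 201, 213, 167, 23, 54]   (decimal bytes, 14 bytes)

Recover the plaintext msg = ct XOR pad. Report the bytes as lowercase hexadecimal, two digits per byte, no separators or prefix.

XOR is its own inverse, so applying the key byte-wise gives the result directly.
byte 0: 121 xor 152 = 225
byte 1:  63 xor 246 = 201
byte 2:  89 xor 104 =  49
byte 3: 201 xor 231 =  46
byte 4:  94 xor 230 = 184
byte 5: 157 xor  26 = 135
byte 6: 204 xor 149 =  89
byte 7: 251 xor 149 = 110
byte 8:  21 xor  96 = 117
byte 9: 234 xor 201 =  35
byte 10: 190 xor 213 = 107
byte 11:  33 xor 167 = 134
byte 12:  72 xor  23 =  95
byte 13:  42 xor  54 =  28

e1c9312eb887596e75236b865f1c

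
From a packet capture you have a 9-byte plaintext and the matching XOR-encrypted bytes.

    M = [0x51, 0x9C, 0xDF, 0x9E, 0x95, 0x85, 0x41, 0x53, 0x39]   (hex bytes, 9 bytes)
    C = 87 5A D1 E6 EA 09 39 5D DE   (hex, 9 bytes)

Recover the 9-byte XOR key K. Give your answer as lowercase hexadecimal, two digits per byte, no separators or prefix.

d6c60e787f8c780ee7

Since C = M ⊕ K, XORing both sides with M gives K = M ⊕ C.
 81 xor 135 = 214
156 xor  90 = 198
223 xor 209 =  14
158 xor 230 = 120
149 xor 234 = 127
133 xor   9 = 140
 65 xor  57 = 120
 83 xor  93 =  14
 57 xor 222 = 231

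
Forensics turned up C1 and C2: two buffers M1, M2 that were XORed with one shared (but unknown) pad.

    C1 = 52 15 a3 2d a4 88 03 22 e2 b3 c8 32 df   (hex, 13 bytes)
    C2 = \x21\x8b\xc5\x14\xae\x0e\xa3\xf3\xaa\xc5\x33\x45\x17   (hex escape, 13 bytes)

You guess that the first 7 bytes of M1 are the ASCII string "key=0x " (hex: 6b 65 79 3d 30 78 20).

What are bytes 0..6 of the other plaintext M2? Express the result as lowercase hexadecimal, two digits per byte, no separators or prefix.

18fb1f043afe80

First, C1 ⊕ C2 = (M1 ⊕ K) ⊕ (M2 ⊕ K) = M1 ⊕ M2, so the key drops out. Then M2 = (M1 ⊕ M2) ⊕ M1 over the first 7 bytes.
byte 0: (52 ⊕ 21) ⊕ 6b = 73 ⊕ 6b = 18
byte 1: (15 ⊕ 8b) ⊕ 65 = 9e ⊕ 65 = fb
byte 2: (a3 ⊕ c5) ⊕ 79 = 66 ⊕ 79 = 1f
byte 3: (2d ⊕ 14) ⊕ 3d = 39 ⊕ 3d = 04
byte 4: (a4 ⊕ ae) ⊕ 30 = 0a ⊕ 30 = 3a
byte 5: (88 ⊕ 0e) ⊕ 78 = 86 ⊕ 78 = fe
byte 6: (03 ⊕ a3) ⊕ 20 = a0 ⊕ 20 = 80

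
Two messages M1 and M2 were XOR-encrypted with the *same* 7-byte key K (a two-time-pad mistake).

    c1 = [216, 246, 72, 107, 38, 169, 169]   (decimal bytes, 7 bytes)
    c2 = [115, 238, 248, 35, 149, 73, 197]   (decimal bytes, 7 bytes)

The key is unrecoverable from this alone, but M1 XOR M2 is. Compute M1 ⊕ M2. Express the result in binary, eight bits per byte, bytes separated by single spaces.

c1 ⊕ c2 = (M1 ⊕ K) ⊕ (M2 ⊕ K) = M1 ⊕ M2 — the shared key cancels under XOR.
d8 ^ 73 = ab
f6 ^ ee = 18
48 ^ f8 = b0
6b ^ 23 = 48
26 ^ 95 = b3
a9 ^ 49 = e0
a9 ^ c5 = 6c

10101011 00011000 10110000 01001000 10110011 11100000 01101100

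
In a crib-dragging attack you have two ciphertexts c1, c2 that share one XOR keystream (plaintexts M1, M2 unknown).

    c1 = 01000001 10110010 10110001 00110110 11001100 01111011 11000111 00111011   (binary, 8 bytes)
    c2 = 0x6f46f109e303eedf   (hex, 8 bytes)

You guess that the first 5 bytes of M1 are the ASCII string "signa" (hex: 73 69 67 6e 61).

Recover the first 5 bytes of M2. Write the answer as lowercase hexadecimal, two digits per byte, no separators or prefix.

5d9d27514e

First, c1 ⊕ c2 = (M1 ⊕ K) ⊕ (M2 ⊕ K) = M1 ⊕ M2, so the key drops out. Then M2 = (M1 ⊕ M2) ⊕ M1 over the first 5 bytes.
byte 0: (41 ⊕ 6f) ⊕ 73 = 2e ⊕ 73 = 5d
byte 1: (b2 ⊕ 46) ⊕ 69 = f4 ⊕ 69 = 9d
byte 2: (b1 ⊕ f1) ⊕ 67 = 40 ⊕ 67 = 27
byte 3: (36 ⊕ 09) ⊕ 6e = 3f ⊕ 6e = 51
byte 4: (cc ⊕ e3) ⊕ 61 = 2f ⊕ 61 = 4e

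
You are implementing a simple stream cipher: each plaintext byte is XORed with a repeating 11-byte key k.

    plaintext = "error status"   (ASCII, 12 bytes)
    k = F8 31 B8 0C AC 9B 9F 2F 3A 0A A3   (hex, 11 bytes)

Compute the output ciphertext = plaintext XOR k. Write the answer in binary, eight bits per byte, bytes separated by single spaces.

The 11-byte key repeats, so the effective keystream is f8 31 b8 0c ac 9b 9f 2f 3a 0a a3 f8.
byte 0: 101 xor 248 = 157
byte 1: 114 xor  49 =  67
byte 2: 114 xor 184 = 202
byte 3: 111 xor  12 =  99
byte 4: 114 xor 172 = 222
byte 5:  32 xor 155 = 187
byte 6: 115 xor 159 = 236
byte 7: 116 xor  47 =  91
byte 8:  97 xor  58 =  91
byte 9: 116 xor  10 = 126
byte 10: 117 xor 163 = 214
byte 11: 115 xor 248 = 139

10011101 01000011 11001010 01100011 11011110 10111011 11101100 01011011 01011011 01111110 11010110 10001011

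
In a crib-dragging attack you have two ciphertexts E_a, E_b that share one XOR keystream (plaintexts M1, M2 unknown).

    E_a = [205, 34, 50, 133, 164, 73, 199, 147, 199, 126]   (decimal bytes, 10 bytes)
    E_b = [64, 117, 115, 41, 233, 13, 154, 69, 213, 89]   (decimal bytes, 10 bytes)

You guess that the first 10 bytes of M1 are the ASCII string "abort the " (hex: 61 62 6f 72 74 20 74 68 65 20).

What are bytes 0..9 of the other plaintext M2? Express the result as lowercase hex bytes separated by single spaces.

ec 35 2e de 39 64 29 be 77 07

First, E_a ⊕ E_b = (M1 ⊕ K) ⊕ (M2 ⊕ K) = M1 ⊕ M2, so the key drops out. Then M2 = (M1 ⊕ M2) ⊕ M1 over the first 10 bytes.
byte 0: (cd XOR 40) XOR 61 = 8d XOR 61 = ec
byte 1: (22 XOR 75) XOR 62 = 57 XOR 62 = 35
byte 2: (32 XOR 73) XOR 6f = 41 XOR 6f = 2e
byte 3: (85 XOR 29) XOR 72 = ac XOR 72 = de
byte 4: (a4 XOR e9) XOR 74 = 4d XOR 74 = 39
byte 5: (49 XOR 0d) XOR 20 = 44 XOR 20 = 64
byte 6: (c7 XOR 9a) XOR 74 = 5d XOR 74 = 29
byte 7: (93 XOR 45) XOR 68 = d6 XOR 68 = be
byte 8: (c7 XOR d5) XOR 65 = 12 XOR 65 = 77
byte 9: (7e XOR 59) XOR 20 = 27 XOR 20 = 07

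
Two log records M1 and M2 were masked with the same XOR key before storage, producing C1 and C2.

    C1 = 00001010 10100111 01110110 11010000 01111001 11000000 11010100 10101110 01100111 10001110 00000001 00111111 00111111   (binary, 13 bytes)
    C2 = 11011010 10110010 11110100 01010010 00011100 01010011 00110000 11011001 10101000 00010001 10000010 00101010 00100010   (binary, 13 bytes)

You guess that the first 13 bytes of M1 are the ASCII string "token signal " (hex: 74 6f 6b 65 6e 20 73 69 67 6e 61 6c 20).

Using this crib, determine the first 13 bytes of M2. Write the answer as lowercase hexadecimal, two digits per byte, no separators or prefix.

First, C1 ⊕ C2 = (M1 ⊕ K) ⊕ (M2 ⊕ K) = M1 ⊕ M2, so the key drops out. Then M2 = (M1 ⊕ M2) ⊕ M1 over the first 13 bytes.
byte 0: (0a XOR da) XOR 74 = d0 XOR 74 = a4
byte 1: (a7 XOR b2) XOR 6f = 15 XOR 6f = 7a
byte 2: (76 XOR f4) XOR 6b = 82 XOR 6b = e9
byte 3: (d0 XOR 52) XOR 65 = 82 XOR 65 = e7
byte 4: (79 XOR 1c) XOR 6e = 65 XOR 6e = 0b
byte 5: (c0 XOR 53) XOR 20 = 93 XOR 20 = b3
byte 6: (d4 XOR 30) XOR 73 = e4 XOR 73 = 97
byte 7: (ae XOR d9) XOR 69 = 77 XOR 69 = 1e
byte 8: (67 XOR a8) XOR 67 = cf XOR 67 = a8
byte 9: (8e XOR 11) XOR 6e = 9f XOR 6e = f1
byte 10: (01 XOR 82) XOR 61 = 83 XOR 61 = e2
byte 11: (3f XOR 2a) XOR 6c = 15 XOR 6c = 79
byte 12: (3f XOR 22) XOR 20 = 1d XOR 20 = 3d

a47ae9e70bb3971ea8f1e2793d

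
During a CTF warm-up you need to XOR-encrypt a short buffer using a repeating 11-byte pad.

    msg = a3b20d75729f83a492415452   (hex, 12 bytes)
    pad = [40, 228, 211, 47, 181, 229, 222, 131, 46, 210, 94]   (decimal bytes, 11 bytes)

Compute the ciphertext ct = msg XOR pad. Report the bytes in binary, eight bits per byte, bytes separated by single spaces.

10001011 01010110 11011110 01011010 11000111 01111010 01011101 00100111 10111100 10010011 00001010 01111010

The 11-byte key repeats, so the effective keystream is 28 e4 d3 2f b5 e5 de 83 2e d2 5e 28.
byte 0: 163 ^  40 = 139
byte 1: 178 ^ 228 =  86
byte 2:  13 ^ 211 = 222
byte 3: 117 ^  47 =  90
byte 4: 114 ^ 181 = 199
byte 5: 159 ^ 229 = 122
byte 6: 131 ^ 222 =  93
byte 7: 164 ^ 131 =  39
byte 8: 146 ^  46 = 188
byte 9:  65 ^ 210 = 147
byte 10:  84 ^  94 =  10
byte 11:  82 ^  40 = 122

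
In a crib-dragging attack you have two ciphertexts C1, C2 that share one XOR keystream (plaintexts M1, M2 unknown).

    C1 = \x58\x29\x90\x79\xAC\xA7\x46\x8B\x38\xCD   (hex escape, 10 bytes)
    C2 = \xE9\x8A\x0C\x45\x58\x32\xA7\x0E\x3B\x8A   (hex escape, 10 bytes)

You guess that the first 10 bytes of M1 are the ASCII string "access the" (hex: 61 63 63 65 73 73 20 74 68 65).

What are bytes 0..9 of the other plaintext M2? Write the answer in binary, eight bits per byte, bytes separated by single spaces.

11010000 11000000 11111111 01011001 10000111 11100110 11000001 11110001 01101011 00100010

First, C1 ⊕ C2 = (M1 ⊕ K) ⊕ (M2 ⊕ K) = M1 ⊕ M2, so the key drops out. Then M2 = (M1 ⊕ M2) ⊕ M1 over the first 10 bytes.
byte 0: (58 ^ e9) ^ 61 = b1 ^ 61 = d0
byte 1: (29 ^ 8a) ^ 63 = a3 ^ 63 = c0
byte 2: (90 ^ 0c) ^ 63 = 9c ^ 63 = ff
byte 3: (79 ^ 45) ^ 65 = 3c ^ 65 = 59
byte 4: (ac ^ 58) ^ 73 = f4 ^ 73 = 87
byte 5: (a7 ^ 32) ^ 73 = 95 ^ 73 = e6
byte 6: (46 ^ a7) ^ 20 = e1 ^ 20 = c1
byte 7: (8b ^ 0e) ^ 74 = 85 ^ 74 = f1
byte 8: (38 ^ 3b) ^ 68 = 03 ^ 68 = 6b
byte 9: (cd ^ 8a) ^ 65 = 47 ^ 65 = 22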